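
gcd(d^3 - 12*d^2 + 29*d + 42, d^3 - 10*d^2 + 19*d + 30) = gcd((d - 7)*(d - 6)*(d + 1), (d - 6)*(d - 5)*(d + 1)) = d^2 - 5*d - 6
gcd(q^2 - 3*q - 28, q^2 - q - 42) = q - 7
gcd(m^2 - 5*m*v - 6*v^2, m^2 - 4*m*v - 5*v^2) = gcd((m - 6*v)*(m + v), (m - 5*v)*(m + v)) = m + v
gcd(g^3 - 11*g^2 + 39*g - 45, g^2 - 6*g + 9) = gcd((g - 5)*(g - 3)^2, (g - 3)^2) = g^2 - 6*g + 9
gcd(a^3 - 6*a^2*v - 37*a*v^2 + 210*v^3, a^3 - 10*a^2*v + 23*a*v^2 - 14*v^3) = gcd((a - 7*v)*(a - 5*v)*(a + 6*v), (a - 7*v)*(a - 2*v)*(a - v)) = -a + 7*v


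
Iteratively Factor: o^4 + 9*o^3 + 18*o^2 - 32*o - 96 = (o + 4)*(o^3 + 5*o^2 - 2*o - 24) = (o + 3)*(o + 4)*(o^2 + 2*o - 8) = (o + 3)*(o + 4)^2*(o - 2)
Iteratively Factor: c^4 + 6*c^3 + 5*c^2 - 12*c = (c - 1)*(c^3 + 7*c^2 + 12*c) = (c - 1)*(c + 4)*(c^2 + 3*c) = (c - 1)*(c + 3)*(c + 4)*(c)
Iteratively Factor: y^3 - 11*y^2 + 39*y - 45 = (y - 3)*(y^2 - 8*y + 15) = (y - 5)*(y - 3)*(y - 3)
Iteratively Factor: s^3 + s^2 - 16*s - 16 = (s + 1)*(s^2 - 16) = (s - 4)*(s + 1)*(s + 4)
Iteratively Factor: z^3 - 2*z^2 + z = (z)*(z^2 - 2*z + 1) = z*(z - 1)*(z - 1)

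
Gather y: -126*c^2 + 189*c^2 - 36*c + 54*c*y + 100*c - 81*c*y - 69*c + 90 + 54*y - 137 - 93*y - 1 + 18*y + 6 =63*c^2 - 5*c + y*(-27*c - 21) - 42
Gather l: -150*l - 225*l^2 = -225*l^2 - 150*l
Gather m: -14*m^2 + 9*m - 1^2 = -14*m^2 + 9*m - 1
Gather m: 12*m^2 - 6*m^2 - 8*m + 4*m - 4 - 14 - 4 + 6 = 6*m^2 - 4*m - 16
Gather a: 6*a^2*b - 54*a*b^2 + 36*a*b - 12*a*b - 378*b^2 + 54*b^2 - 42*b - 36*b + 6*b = 6*a^2*b + a*(-54*b^2 + 24*b) - 324*b^2 - 72*b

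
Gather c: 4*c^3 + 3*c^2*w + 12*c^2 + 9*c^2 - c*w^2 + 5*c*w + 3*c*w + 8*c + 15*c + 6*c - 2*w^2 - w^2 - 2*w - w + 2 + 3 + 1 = 4*c^3 + c^2*(3*w + 21) + c*(-w^2 + 8*w + 29) - 3*w^2 - 3*w + 6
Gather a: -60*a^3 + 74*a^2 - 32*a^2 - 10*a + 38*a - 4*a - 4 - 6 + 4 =-60*a^3 + 42*a^2 + 24*a - 6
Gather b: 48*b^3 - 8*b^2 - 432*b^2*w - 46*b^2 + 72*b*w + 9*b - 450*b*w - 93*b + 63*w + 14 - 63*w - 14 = 48*b^3 + b^2*(-432*w - 54) + b*(-378*w - 84)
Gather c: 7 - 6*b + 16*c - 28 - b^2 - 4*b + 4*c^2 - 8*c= -b^2 - 10*b + 4*c^2 + 8*c - 21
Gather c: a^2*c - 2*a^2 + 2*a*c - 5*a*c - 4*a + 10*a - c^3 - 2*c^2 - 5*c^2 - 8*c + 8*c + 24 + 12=-2*a^2 + 6*a - c^3 - 7*c^2 + c*(a^2 - 3*a) + 36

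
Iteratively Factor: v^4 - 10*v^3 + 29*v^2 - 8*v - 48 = (v - 3)*(v^3 - 7*v^2 + 8*v + 16) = (v - 4)*(v - 3)*(v^2 - 3*v - 4) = (v - 4)^2*(v - 3)*(v + 1)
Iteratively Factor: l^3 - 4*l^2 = (l - 4)*(l^2) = l*(l - 4)*(l)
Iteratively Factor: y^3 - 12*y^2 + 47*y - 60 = (y - 4)*(y^2 - 8*y + 15) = (y - 4)*(y - 3)*(y - 5)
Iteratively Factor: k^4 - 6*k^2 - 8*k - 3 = (k + 1)*(k^3 - k^2 - 5*k - 3) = (k + 1)^2*(k^2 - 2*k - 3) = (k - 3)*(k + 1)^2*(k + 1)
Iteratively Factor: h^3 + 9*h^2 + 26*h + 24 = (h + 4)*(h^2 + 5*h + 6) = (h + 2)*(h + 4)*(h + 3)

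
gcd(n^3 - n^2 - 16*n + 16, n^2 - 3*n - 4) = n - 4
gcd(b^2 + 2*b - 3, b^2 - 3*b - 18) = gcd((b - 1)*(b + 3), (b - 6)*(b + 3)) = b + 3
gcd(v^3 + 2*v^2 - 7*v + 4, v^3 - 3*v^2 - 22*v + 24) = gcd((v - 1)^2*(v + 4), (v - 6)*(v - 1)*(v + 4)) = v^2 + 3*v - 4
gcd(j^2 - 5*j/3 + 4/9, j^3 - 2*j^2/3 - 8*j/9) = j - 4/3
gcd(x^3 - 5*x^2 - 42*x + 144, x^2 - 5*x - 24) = x - 8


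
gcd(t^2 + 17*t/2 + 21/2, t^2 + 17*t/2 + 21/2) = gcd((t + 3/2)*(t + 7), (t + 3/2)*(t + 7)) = t^2 + 17*t/2 + 21/2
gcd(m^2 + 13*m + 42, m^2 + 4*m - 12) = m + 6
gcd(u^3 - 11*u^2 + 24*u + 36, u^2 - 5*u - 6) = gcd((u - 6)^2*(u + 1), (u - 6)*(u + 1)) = u^2 - 5*u - 6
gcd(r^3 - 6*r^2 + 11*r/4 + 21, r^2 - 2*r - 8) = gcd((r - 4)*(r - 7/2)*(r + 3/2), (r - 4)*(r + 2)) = r - 4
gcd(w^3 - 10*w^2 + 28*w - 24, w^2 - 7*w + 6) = w - 6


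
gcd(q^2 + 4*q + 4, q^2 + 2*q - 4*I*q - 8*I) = q + 2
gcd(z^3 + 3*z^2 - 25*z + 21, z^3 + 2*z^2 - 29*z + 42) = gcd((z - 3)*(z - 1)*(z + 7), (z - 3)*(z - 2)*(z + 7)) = z^2 + 4*z - 21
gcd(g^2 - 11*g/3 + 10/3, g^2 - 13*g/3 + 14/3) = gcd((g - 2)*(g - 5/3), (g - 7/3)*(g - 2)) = g - 2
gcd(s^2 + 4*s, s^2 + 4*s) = s^2 + 4*s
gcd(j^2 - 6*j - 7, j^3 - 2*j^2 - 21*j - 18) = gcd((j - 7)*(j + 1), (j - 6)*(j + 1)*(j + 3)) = j + 1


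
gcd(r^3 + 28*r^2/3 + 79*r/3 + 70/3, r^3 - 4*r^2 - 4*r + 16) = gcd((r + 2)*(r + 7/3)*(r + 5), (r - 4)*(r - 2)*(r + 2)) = r + 2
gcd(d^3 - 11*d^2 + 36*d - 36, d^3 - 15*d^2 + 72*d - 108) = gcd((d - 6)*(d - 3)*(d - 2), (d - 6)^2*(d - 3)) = d^2 - 9*d + 18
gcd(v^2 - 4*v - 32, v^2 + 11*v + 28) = v + 4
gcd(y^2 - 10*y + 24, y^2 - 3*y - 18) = y - 6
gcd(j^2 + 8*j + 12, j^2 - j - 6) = j + 2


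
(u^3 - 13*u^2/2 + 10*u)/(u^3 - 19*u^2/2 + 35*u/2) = (u - 4)/(u - 7)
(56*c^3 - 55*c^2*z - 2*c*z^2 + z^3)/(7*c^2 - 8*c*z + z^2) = (-56*c^2 - c*z + z^2)/(-7*c + z)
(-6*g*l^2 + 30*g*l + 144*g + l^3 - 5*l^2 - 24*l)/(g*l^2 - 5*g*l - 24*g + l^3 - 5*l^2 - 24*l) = (-6*g + l)/(g + l)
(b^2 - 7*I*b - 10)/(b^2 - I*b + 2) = (b - 5*I)/(b + I)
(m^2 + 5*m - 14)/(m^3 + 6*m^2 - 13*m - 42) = (m - 2)/(m^2 - m - 6)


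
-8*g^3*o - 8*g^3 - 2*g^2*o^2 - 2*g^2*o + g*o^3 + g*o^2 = (-4*g + o)*(2*g + o)*(g*o + g)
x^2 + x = x*(x + 1)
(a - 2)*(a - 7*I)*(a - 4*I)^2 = a^4 - 2*a^3 - 15*I*a^3 - 72*a^2 + 30*I*a^2 + 144*a + 112*I*a - 224*I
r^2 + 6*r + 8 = (r + 2)*(r + 4)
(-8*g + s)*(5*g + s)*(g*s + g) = -40*g^3*s - 40*g^3 - 3*g^2*s^2 - 3*g^2*s + g*s^3 + g*s^2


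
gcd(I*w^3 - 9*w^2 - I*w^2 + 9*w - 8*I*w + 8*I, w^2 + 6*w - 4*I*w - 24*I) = 1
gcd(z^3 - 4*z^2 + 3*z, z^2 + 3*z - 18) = z - 3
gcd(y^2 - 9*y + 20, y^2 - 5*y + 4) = y - 4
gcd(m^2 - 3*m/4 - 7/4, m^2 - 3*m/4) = 1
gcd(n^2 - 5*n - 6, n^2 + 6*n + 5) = n + 1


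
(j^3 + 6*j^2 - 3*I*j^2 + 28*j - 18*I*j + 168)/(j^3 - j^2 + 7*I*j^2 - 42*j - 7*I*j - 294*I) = (j^2 - 3*I*j + 28)/(j^2 + 7*j*(-1 + I) - 49*I)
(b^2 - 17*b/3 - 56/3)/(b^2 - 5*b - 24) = (b + 7/3)/(b + 3)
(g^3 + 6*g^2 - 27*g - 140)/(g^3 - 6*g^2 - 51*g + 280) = (g + 4)/(g - 8)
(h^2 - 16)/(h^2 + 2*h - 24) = (h + 4)/(h + 6)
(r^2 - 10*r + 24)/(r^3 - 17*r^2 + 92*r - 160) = (r - 6)/(r^2 - 13*r + 40)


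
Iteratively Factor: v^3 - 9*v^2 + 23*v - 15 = (v - 1)*(v^2 - 8*v + 15) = (v - 3)*(v - 1)*(v - 5)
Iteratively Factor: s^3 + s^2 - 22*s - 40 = (s - 5)*(s^2 + 6*s + 8) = (s - 5)*(s + 4)*(s + 2)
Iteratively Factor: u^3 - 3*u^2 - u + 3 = (u - 1)*(u^2 - 2*u - 3) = (u - 1)*(u + 1)*(u - 3)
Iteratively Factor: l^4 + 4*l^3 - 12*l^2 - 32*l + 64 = (l - 2)*(l^3 + 6*l^2 - 32) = (l - 2)*(l + 4)*(l^2 + 2*l - 8) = (l - 2)^2*(l + 4)*(l + 4)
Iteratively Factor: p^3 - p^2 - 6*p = (p - 3)*(p^2 + 2*p) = (p - 3)*(p + 2)*(p)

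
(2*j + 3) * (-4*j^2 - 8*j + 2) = -8*j^3 - 28*j^2 - 20*j + 6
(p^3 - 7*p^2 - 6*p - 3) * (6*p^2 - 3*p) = 6*p^5 - 45*p^4 - 15*p^3 + 9*p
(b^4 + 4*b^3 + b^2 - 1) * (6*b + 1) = 6*b^5 + 25*b^4 + 10*b^3 + b^2 - 6*b - 1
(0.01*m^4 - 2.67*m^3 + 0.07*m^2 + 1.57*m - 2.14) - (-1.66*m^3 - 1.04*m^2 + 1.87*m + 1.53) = 0.01*m^4 - 1.01*m^3 + 1.11*m^2 - 0.3*m - 3.67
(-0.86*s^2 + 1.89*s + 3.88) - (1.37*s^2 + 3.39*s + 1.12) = -2.23*s^2 - 1.5*s + 2.76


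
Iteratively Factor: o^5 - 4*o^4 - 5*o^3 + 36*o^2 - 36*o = (o - 2)*(o^4 - 2*o^3 - 9*o^2 + 18*o) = (o - 2)^2*(o^3 - 9*o) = o*(o - 2)^2*(o^2 - 9) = o*(o - 2)^2*(o + 3)*(o - 3)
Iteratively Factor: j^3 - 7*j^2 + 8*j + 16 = (j - 4)*(j^2 - 3*j - 4) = (j - 4)^2*(j + 1)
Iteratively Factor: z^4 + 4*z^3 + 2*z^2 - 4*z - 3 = (z - 1)*(z^3 + 5*z^2 + 7*z + 3) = (z - 1)*(z + 3)*(z^2 + 2*z + 1) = (z - 1)*(z + 1)*(z + 3)*(z + 1)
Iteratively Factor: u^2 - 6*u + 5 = (u - 1)*(u - 5)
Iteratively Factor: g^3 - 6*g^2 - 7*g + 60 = (g + 3)*(g^2 - 9*g + 20) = (g - 5)*(g + 3)*(g - 4)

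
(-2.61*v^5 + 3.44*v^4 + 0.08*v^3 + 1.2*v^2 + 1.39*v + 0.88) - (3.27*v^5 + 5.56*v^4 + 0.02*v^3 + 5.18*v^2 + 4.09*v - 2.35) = -5.88*v^5 - 2.12*v^4 + 0.06*v^3 - 3.98*v^2 - 2.7*v + 3.23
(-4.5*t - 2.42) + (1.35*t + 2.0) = -3.15*t - 0.42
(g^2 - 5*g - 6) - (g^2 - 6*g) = g - 6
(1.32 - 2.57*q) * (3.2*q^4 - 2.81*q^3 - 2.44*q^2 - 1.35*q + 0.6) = -8.224*q^5 + 11.4457*q^4 + 2.5616*q^3 + 0.2487*q^2 - 3.324*q + 0.792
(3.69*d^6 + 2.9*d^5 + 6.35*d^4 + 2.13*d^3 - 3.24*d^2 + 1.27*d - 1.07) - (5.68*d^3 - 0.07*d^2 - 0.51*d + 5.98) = 3.69*d^6 + 2.9*d^5 + 6.35*d^4 - 3.55*d^3 - 3.17*d^2 + 1.78*d - 7.05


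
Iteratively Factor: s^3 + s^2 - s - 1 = (s + 1)*(s^2 - 1) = (s + 1)^2*(s - 1)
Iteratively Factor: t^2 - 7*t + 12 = (t - 3)*(t - 4)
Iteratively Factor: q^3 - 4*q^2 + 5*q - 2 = (q - 1)*(q^2 - 3*q + 2) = (q - 2)*(q - 1)*(q - 1)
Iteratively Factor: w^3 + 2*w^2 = (w)*(w^2 + 2*w) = w^2*(w + 2)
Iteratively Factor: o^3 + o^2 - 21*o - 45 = (o - 5)*(o^2 + 6*o + 9) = (o - 5)*(o + 3)*(o + 3)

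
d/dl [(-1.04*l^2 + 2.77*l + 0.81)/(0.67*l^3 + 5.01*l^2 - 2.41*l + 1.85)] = (0.6968*l^4 - 3.7118*l^3 - 12.9994*l^2 - 11.9642*l + 7.0766)/(0.4489*l^6 + 6.7134*l^5 + 21.8707*l^4 - 21.6692*l^3 + 24.3451*l^2 - 8.917*l + 3.4225)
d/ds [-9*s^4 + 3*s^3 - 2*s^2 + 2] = s*(-36*s^2 + 9*s - 4)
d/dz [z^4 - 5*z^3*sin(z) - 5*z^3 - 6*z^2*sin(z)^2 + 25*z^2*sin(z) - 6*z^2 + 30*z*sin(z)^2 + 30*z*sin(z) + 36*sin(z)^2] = -5*z^3*cos(z) + 4*z^3 - 15*z^2*sin(z) - 6*z^2*sin(2*z) + 25*z^2*cos(z) - 15*z^2 - 12*z*sin(z)^2 + 50*z*sin(z) + 30*z*sin(2*z) + 30*z*cos(z) - 12*z + 30*sin(z)^2 + 30*sin(z) + 36*sin(2*z)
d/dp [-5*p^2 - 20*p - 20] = -10*p - 20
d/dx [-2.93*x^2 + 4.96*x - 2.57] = 4.96 - 5.86*x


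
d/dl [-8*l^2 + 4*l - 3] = 4 - 16*l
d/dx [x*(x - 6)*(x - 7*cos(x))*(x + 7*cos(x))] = 4*x^3 + 49*x^2*sin(2*x) - 18*x^2 - 294*x*sin(2*x) - 98*x*cos(x)^2 + 294*cos(x)^2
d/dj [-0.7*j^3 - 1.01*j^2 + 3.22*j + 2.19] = -2.1*j^2 - 2.02*j + 3.22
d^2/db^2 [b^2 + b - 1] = 2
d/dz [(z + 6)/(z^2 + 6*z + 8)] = (z^2 + 6*z - 2*(z + 3)*(z + 6) + 8)/(z^2 + 6*z + 8)^2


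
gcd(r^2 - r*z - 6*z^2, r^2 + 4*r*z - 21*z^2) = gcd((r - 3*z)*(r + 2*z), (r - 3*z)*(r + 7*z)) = -r + 3*z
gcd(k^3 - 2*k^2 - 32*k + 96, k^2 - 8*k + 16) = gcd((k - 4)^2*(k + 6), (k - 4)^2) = k^2 - 8*k + 16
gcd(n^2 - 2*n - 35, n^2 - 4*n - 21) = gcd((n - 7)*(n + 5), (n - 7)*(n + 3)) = n - 7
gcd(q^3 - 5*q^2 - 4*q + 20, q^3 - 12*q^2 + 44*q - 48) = q - 2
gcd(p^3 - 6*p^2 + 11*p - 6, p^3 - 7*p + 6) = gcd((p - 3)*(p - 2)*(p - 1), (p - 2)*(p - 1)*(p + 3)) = p^2 - 3*p + 2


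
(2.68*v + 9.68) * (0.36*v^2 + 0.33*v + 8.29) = 0.9648*v^3 + 4.3692*v^2 + 25.4116*v + 80.2472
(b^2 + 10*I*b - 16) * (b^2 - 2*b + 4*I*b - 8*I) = b^4 - 2*b^3 + 14*I*b^3 - 56*b^2 - 28*I*b^2 + 112*b - 64*I*b + 128*I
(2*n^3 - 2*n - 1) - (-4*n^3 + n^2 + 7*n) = 6*n^3 - n^2 - 9*n - 1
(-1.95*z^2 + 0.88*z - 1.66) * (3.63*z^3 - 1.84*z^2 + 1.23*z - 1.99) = -7.0785*z^5 + 6.7824*z^4 - 10.0435*z^3 + 8.0173*z^2 - 3.793*z + 3.3034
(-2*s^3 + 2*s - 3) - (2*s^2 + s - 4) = -2*s^3 - 2*s^2 + s + 1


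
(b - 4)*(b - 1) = b^2 - 5*b + 4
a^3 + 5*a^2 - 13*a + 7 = (a - 1)^2*(a + 7)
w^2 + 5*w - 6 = (w - 1)*(w + 6)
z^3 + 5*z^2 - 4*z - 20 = (z - 2)*(z + 2)*(z + 5)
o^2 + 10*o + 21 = (o + 3)*(o + 7)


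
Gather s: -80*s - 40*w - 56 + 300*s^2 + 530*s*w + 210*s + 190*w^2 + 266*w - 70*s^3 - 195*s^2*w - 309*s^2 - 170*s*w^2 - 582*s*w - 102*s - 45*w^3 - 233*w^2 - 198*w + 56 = -70*s^3 + s^2*(-195*w - 9) + s*(-170*w^2 - 52*w + 28) - 45*w^3 - 43*w^2 + 28*w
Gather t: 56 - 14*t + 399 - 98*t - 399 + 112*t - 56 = 0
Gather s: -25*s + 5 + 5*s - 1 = 4 - 20*s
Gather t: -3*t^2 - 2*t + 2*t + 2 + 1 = 3 - 3*t^2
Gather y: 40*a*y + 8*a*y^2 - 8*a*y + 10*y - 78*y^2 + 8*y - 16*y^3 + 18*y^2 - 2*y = -16*y^3 + y^2*(8*a - 60) + y*(32*a + 16)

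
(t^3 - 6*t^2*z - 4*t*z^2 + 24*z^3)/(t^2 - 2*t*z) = t - 4*z - 12*z^2/t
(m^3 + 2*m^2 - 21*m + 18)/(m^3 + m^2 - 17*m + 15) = (m + 6)/(m + 5)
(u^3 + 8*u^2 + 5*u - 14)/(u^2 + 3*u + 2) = (u^2 + 6*u - 7)/(u + 1)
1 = 1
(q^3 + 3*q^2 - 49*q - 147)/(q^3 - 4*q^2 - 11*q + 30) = (q^2 - 49)/(q^2 - 7*q + 10)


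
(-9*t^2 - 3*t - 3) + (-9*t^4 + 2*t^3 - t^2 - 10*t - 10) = -9*t^4 + 2*t^3 - 10*t^2 - 13*t - 13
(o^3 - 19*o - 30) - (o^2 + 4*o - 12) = o^3 - o^2 - 23*o - 18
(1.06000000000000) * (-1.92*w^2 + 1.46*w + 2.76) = -2.0352*w^2 + 1.5476*w + 2.9256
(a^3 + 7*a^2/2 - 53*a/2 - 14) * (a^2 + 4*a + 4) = a^5 + 15*a^4/2 - 17*a^3/2 - 106*a^2 - 162*a - 56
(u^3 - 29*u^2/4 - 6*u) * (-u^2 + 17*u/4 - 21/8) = -u^5 + 23*u^4/2 - 439*u^3/16 - 207*u^2/32 + 63*u/4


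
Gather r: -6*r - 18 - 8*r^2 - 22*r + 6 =-8*r^2 - 28*r - 12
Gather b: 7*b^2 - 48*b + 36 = 7*b^2 - 48*b + 36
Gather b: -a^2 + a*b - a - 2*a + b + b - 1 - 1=-a^2 - 3*a + b*(a + 2) - 2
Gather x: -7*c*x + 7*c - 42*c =-7*c*x - 35*c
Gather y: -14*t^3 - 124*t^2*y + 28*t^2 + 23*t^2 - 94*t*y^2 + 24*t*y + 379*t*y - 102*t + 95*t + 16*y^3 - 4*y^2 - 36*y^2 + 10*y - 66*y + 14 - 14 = -14*t^3 + 51*t^2 - 7*t + 16*y^3 + y^2*(-94*t - 40) + y*(-124*t^2 + 403*t - 56)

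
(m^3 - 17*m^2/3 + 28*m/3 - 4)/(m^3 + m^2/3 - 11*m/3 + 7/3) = (3*m^3 - 17*m^2 + 28*m - 12)/(3*m^3 + m^2 - 11*m + 7)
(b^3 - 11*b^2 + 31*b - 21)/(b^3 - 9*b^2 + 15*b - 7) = (b - 3)/(b - 1)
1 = 1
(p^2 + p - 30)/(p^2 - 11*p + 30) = (p + 6)/(p - 6)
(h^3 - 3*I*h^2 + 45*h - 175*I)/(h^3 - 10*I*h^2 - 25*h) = (h + 7*I)/h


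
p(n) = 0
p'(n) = 0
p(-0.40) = 0.00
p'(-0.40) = 0.00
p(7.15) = 0.00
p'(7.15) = 0.00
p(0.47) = 0.00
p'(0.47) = 0.00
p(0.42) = 0.00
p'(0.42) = 0.00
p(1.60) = 0.00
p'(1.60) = 0.00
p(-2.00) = 0.00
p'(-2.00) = 0.00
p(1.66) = 0.00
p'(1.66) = 0.00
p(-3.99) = 0.00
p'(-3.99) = 0.00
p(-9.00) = 0.00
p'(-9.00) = 0.00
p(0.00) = 0.00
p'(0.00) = 0.00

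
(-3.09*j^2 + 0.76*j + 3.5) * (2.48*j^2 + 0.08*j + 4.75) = -7.6632*j^4 + 1.6376*j^3 - 5.9367*j^2 + 3.89*j + 16.625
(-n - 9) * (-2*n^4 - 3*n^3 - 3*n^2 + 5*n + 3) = 2*n^5 + 21*n^4 + 30*n^3 + 22*n^2 - 48*n - 27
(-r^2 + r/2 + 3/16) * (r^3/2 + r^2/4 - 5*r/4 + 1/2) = -r^5/2 + 47*r^3/32 - 69*r^2/64 + r/64 + 3/32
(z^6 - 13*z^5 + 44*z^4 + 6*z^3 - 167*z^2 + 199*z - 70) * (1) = z^6 - 13*z^5 + 44*z^4 + 6*z^3 - 167*z^2 + 199*z - 70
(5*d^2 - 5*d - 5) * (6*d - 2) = 30*d^3 - 40*d^2 - 20*d + 10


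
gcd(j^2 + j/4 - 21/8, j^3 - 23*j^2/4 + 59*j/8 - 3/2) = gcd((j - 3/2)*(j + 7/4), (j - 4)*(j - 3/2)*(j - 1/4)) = j - 3/2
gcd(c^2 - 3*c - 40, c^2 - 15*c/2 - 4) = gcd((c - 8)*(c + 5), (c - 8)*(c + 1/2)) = c - 8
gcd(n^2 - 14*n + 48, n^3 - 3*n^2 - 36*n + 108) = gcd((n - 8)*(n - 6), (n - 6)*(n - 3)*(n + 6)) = n - 6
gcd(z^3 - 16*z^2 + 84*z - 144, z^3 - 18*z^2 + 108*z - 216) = z^2 - 12*z + 36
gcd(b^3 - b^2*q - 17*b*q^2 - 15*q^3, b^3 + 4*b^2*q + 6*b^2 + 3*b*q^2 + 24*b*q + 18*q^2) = b^2 + 4*b*q + 3*q^2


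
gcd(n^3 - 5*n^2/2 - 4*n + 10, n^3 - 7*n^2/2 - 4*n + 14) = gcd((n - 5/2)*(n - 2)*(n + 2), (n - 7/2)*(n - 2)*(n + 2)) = n^2 - 4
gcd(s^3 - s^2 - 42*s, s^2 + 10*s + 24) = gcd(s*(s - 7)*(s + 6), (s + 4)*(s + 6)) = s + 6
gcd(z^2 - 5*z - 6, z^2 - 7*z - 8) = z + 1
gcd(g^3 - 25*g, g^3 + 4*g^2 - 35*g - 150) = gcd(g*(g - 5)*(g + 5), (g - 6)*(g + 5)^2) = g + 5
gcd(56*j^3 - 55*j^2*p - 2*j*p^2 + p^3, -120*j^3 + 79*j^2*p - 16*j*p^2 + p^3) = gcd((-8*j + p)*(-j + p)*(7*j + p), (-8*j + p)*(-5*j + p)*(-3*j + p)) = -8*j + p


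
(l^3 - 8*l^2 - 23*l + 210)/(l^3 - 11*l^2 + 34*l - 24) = (l^2 - 2*l - 35)/(l^2 - 5*l + 4)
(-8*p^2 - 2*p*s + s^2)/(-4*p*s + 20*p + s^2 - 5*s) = (2*p + s)/(s - 5)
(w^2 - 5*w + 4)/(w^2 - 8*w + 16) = (w - 1)/(w - 4)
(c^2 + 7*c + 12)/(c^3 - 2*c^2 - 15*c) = (c + 4)/(c*(c - 5))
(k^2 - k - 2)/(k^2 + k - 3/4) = 4*(k^2 - k - 2)/(4*k^2 + 4*k - 3)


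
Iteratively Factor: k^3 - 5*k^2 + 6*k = (k - 2)*(k^2 - 3*k) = (k - 3)*(k - 2)*(k)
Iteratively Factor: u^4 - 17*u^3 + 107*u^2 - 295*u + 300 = (u - 3)*(u^3 - 14*u^2 + 65*u - 100) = (u - 5)*(u - 3)*(u^2 - 9*u + 20) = (u - 5)*(u - 4)*(u - 3)*(u - 5)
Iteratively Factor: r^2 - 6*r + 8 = (r - 2)*(r - 4)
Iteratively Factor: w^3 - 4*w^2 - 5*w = (w + 1)*(w^2 - 5*w) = (w - 5)*(w + 1)*(w)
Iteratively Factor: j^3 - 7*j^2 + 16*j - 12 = (j - 3)*(j^2 - 4*j + 4) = (j - 3)*(j - 2)*(j - 2)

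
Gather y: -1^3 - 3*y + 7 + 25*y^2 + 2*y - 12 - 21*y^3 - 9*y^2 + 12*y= -21*y^3 + 16*y^2 + 11*y - 6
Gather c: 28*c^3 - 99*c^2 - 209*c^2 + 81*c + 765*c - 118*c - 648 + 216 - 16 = 28*c^3 - 308*c^2 + 728*c - 448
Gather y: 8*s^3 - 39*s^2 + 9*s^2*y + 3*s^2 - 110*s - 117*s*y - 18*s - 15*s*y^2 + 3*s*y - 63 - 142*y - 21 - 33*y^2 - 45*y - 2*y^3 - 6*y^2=8*s^3 - 36*s^2 - 128*s - 2*y^3 + y^2*(-15*s - 39) + y*(9*s^2 - 114*s - 187) - 84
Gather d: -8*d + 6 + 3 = 9 - 8*d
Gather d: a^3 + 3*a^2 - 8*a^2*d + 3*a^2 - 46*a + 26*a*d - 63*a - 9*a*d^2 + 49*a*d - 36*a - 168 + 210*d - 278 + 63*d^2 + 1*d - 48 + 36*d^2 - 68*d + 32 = a^3 + 6*a^2 - 145*a + d^2*(99 - 9*a) + d*(-8*a^2 + 75*a + 143) - 462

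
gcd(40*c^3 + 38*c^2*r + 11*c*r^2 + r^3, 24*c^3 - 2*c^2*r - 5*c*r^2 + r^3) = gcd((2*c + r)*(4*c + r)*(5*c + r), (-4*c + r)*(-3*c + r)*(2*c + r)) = 2*c + r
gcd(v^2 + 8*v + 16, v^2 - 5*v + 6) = 1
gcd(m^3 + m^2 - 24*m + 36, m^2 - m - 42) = m + 6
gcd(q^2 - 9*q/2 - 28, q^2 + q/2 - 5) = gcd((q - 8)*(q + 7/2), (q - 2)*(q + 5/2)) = 1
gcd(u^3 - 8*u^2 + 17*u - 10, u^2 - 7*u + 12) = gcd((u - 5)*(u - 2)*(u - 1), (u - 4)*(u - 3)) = 1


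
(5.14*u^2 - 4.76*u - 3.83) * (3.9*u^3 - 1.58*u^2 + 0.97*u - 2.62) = 20.046*u^5 - 26.6852*u^4 - 2.4304*u^3 - 12.0326*u^2 + 8.7561*u + 10.0346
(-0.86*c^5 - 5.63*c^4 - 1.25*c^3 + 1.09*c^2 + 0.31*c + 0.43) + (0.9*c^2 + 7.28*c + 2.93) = -0.86*c^5 - 5.63*c^4 - 1.25*c^3 + 1.99*c^2 + 7.59*c + 3.36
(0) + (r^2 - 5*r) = r^2 - 5*r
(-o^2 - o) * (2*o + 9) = -2*o^3 - 11*o^2 - 9*o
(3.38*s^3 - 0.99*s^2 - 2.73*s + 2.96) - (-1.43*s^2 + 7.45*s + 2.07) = 3.38*s^3 + 0.44*s^2 - 10.18*s + 0.89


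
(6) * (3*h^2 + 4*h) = 18*h^2 + 24*h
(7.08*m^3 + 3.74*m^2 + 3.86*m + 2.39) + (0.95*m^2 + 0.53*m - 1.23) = 7.08*m^3 + 4.69*m^2 + 4.39*m + 1.16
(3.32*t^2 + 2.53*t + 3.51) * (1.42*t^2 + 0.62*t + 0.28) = 4.7144*t^4 + 5.651*t^3 + 7.4824*t^2 + 2.8846*t + 0.9828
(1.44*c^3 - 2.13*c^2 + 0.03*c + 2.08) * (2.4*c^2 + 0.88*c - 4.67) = 3.456*c^5 - 3.8448*c^4 - 8.5272*c^3 + 14.9655*c^2 + 1.6903*c - 9.7136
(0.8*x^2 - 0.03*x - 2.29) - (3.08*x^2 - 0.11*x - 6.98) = -2.28*x^2 + 0.08*x + 4.69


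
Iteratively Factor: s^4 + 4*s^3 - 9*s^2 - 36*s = (s - 3)*(s^3 + 7*s^2 + 12*s) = (s - 3)*(s + 4)*(s^2 + 3*s) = s*(s - 3)*(s + 4)*(s + 3)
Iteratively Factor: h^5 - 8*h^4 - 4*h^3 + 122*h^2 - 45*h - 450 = (h - 5)*(h^4 - 3*h^3 - 19*h^2 + 27*h + 90) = (h - 5)^2*(h^3 + 2*h^2 - 9*h - 18) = (h - 5)^2*(h + 3)*(h^2 - h - 6) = (h - 5)^2*(h + 2)*(h + 3)*(h - 3)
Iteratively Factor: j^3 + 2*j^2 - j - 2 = (j - 1)*(j^2 + 3*j + 2) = (j - 1)*(j + 2)*(j + 1)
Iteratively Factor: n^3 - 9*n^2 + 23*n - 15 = (n - 5)*(n^2 - 4*n + 3) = (n - 5)*(n - 1)*(n - 3)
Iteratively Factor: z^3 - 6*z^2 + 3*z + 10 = (z + 1)*(z^2 - 7*z + 10) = (z - 2)*(z + 1)*(z - 5)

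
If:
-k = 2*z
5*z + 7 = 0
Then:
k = 14/5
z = -7/5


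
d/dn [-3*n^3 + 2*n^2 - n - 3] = -9*n^2 + 4*n - 1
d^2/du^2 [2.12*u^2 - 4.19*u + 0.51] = 4.24000000000000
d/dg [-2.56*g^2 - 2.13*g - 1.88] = -5.12*g - 2.13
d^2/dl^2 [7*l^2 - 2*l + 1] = 14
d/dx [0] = 0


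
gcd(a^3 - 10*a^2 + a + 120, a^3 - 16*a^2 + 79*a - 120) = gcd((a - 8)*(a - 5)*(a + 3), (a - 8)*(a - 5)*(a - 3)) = a^2 - 13*a + 40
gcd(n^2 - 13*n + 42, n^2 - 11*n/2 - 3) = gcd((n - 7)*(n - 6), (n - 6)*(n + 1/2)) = n - 6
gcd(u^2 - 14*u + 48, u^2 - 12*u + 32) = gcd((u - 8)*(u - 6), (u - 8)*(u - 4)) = u - 8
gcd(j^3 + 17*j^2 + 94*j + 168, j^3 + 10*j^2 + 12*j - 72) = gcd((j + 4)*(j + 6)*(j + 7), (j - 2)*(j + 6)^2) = j + 6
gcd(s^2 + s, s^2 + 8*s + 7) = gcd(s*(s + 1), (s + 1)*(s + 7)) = s + 1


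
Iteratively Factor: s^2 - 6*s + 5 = (s - 1)*(s - 5)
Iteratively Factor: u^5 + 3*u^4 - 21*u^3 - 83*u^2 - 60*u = (u + 1)*(u^4 + 2*u^3 - 23*u^2 - 60*u) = (u - 5)*(u + 1)*(u^3 + 7*u^2 + 12*u) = u*(u - 5)*(u + 1)*(u^2 + 7*u + 12) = u*(u - 5)*(u + 1)*(u + 4)*(u + 3)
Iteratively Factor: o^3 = (o)*(o^2) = o^2*(o)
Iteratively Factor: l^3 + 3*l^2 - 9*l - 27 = (l + 3)*(l^2 - 9) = (l + 3)^2*(l - 3)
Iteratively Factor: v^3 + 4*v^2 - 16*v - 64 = (v + 4)*(v^2 - 16) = (v + 4)^2*(v - 4)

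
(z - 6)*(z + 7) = z^2 + z - 42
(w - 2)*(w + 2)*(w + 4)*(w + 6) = w^4 + 10*w^3 + 20*w^2 - 40*w - 96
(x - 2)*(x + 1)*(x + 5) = x^3 + 4*x^2 - 7*x - 10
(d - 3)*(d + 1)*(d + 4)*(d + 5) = d^4 + 7*d^3 - d^2 - 67*d - 60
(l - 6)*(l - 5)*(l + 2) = l^3 - 9*l^2 + 8*l + 60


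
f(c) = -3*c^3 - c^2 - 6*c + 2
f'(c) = -9*c^2 - 2*c - 6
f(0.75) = -4.33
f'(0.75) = -12.56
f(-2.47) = 55.93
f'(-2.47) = -55.97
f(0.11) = 1.32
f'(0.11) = -6.33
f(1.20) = -11.82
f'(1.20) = -21.36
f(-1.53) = 19.58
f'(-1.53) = -24.01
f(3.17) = -122.63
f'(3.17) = -102.78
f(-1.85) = 28.67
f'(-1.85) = -33.10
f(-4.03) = 206.29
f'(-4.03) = -144.11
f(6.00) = -718.00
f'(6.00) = -342.00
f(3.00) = -106.00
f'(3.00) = -93.00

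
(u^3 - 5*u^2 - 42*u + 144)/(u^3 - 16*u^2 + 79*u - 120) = (u + 6)/(u - 5)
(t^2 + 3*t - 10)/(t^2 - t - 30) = (t - 2)/(t - 6)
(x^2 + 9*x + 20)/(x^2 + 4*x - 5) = (x + 4)/(x - 1)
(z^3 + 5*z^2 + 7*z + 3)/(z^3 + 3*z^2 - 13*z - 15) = (z^2 + 4*z + 3)/(z^2 + 2*z - 15)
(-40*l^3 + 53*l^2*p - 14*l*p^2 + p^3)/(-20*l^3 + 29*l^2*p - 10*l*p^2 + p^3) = (-8*l + p)/(-4*l + p)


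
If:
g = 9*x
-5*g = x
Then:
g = 0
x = 0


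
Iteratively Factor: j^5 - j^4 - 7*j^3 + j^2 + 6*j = (j + 2)*(j^4 - 3*j^3 - j^2 + 3*j) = (j - 3)*(j + 2)*(j^3 - j) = (j - 3)*(j + 1)*(j + 2)*(j^2 - j) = (j - 3)*(j - 1)*(j + 1)*(j + 2)*(j)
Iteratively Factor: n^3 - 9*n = (n + 3)*(n^2 - 3*n) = (n - 3)*(n + 3)*(n)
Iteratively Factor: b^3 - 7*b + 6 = (b - 1)*(b^2 + b - 6) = (b - 2)*(b - 1)*(b + 3)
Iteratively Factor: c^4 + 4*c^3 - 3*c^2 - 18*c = (c + 3)*(c^3 + c^2 - 6*c) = (c - 2)*(c + 3)*(c^2 + 3*c) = (c - 2)*(c + 3)^2*(c)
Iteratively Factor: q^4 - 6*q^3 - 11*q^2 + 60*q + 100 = (q - 5)*(q^3 - q^2 - 16*q - 20) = (q - 5)*(q + 2)*(q^2 - 3*q - 10) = (q - 5)^2*(q + 2)*(q + 2)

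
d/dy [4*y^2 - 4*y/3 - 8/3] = 8*y - 4/3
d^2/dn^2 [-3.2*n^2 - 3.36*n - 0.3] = -6.40000000000000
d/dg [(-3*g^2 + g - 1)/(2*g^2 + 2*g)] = (-2*g^2 + g + 1/2)/(g^2*(g^2 + 2*g + 1))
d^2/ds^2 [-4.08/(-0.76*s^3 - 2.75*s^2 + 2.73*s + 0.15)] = (-(18.6048*s + 22.44)*(0.76*s^3 + 2.75*s^2 - 2.73*s - 0.15) + 4.08*(2.28*s^2 + 5.5*s - 2.73)*(4.56*s^2 + 11.0*s - 5.46))/(0.76*s^3 + 2.75*s^2 - 2.73*s - 0.15)^3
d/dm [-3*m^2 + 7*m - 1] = 7 - 6*m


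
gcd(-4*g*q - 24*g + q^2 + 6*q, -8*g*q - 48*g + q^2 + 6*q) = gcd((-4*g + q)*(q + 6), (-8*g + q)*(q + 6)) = q + 6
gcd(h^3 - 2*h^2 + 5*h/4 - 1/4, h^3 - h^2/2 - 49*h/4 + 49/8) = h - 1/2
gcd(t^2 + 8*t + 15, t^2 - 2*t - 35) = t + 5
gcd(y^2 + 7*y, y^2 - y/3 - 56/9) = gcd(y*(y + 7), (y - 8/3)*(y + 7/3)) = 1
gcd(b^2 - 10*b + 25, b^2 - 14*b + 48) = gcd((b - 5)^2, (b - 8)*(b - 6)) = 1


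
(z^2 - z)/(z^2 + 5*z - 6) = z/(z + 6)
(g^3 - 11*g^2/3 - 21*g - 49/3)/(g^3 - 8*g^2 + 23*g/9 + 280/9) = 3*(3*g^2 + 10*g + 7)/(9*g^2 - 9*g - 40)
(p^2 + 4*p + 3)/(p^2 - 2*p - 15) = (p + 1)/(p - 5)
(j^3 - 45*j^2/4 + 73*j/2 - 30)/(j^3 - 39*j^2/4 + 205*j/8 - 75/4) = 2*(j - 4)/(2*j - 5)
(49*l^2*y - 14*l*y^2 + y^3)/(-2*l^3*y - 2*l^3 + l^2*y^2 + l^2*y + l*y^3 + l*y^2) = y*(49*l^2 - 14*l*y + y^2)/(l*(-2*l^2*y - 2*l^2 + l*y^2 + l*y + y^3 + y^2))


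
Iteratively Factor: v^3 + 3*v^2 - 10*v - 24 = (v - 3)*(v^2 + 6*v + 8) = (v - 3)*(v + 4)*(v + 2)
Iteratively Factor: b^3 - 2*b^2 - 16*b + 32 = (b - 4)*(b^2 + 2*b - 8) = (b - 4)*(b + 4)*(b - 2)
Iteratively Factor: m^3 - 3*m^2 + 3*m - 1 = (m - 1)*(m^2 - 2*m + 1) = (m - 1)^2*(m - 1)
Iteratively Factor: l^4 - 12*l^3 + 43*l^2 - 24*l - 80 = (l + 1)*(l^3 - 13*l^2 + 56*l - 80) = (l - 4)*(l + 1)*(l^2 - 9*l + 20) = (l - 4)^2*(l + 1)*(l - 5)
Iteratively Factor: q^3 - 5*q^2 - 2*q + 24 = (q + 2)*(q^2 - 7*q + 12) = (q - 4)*(q + 2)*(q - 3)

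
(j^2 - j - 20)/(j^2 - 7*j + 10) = (j + 4)/(j - 2)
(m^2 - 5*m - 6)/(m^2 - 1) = (m - 6)/(m - 1)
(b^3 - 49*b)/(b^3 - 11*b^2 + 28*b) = (b + 7)/(b - 4)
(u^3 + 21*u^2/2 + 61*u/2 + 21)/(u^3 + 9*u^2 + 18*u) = (2*u^2 + 9*u + 7)/(2*u*(u + 3))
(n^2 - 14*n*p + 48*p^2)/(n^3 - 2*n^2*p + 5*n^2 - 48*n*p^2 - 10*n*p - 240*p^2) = (n - 6*p)/(n^2 + 6*n*p + 5*n + 30*p)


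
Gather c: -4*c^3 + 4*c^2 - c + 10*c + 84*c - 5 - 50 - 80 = -4*c^3 + 4*c^2 + 93*c - 135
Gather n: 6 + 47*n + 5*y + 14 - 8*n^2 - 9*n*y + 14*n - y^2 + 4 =-8*n^2 + n*(61 - 9*y) - y^2 + 5*y + 24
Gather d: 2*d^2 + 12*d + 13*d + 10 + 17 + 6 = 2*d^2 + 25*d + 33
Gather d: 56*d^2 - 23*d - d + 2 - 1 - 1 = 56*d^2 - 24*d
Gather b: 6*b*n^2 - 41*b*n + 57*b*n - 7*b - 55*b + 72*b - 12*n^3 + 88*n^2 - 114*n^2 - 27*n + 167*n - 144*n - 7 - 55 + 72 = b*(6*n^2 + 16*n + 10) - 12*n^3 - 26*n^2 - 4*n + 10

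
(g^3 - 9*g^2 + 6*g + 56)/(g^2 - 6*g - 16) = (g^2 - 11*g + 28)/(g - 8)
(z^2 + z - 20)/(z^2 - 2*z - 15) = (-z^2 - z + 20)/(-z^2 + 2*z + 15)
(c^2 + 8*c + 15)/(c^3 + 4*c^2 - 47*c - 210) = (c + 3)/(c^2 - c - 42)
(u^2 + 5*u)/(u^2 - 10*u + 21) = u*(u + 5)/(u^2 - 10*u + 21)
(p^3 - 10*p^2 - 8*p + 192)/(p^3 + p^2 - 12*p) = (p^2 - 14*p + 48)/(p*(p - 3))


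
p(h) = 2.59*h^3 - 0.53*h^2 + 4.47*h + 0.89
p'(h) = 7.77*h^2 - 1.06*h + 4.47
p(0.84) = 5.81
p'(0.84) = 9.06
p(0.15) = 1.56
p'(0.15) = 4.49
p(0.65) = 4.28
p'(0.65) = 7.06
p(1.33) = 11.99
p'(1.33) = 16.80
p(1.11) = 8.74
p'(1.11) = 12.87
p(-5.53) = -478.04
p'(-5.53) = 247.95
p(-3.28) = -110.87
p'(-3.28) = 91.54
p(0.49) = 3.26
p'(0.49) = 5.82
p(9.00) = 1886.30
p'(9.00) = 624.30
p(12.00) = 4453.73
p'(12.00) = 1110.63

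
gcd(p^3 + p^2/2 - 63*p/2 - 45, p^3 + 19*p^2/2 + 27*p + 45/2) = p^2 + 13*p/2 + 15/2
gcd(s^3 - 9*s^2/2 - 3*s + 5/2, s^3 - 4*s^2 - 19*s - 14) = s + 1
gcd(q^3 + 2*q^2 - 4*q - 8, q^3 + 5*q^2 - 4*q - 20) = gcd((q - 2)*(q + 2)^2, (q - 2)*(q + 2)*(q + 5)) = q^2 - 4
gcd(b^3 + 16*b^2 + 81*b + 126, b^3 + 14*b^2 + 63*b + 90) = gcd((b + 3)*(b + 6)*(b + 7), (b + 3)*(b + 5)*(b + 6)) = b^2 + 9*b + 18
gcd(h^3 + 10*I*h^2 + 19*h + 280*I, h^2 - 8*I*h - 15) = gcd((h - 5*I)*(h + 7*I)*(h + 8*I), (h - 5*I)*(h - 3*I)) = h - 5*I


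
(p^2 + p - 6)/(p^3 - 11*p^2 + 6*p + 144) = (p - 2)/(p^2 - 14*p + 48)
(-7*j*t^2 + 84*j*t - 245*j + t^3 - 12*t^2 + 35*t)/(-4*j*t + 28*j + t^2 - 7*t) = (-7*j*t + 35*j + t^2 - 5*t)/(-4*j + t)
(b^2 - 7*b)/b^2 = (b - 7)/b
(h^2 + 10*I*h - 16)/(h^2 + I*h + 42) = (h^2 + 10*I*h - 16)/(h^2 + I*h + 42)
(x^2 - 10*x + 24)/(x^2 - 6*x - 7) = (-x^2 + 10*x - 24)/(-x^2 + 6*x + 7)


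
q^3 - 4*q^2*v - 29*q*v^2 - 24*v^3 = (q - 8*v)*(q + v)*(q + 3*v)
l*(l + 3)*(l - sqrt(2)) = l^3 - sqrt(2)*l^2 + 3*l^2 - 3*sqrt(2)*l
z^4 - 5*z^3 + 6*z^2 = z^2*(z - 3)*(z - 2)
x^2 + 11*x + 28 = (x + 4)*(x + 7)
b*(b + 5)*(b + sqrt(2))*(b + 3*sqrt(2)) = b^4 + 5*b^3 + 4*sqrt(2)*b^3 + 6*b^2 + 20*sqrt(2)*b^2 + 30*b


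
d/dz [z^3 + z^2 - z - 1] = 3*z^2 + 2*z - 1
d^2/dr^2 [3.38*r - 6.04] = 0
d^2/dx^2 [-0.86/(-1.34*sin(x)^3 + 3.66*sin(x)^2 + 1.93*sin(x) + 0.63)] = (-0.566940257848307*sin(x)^6 + 1.72056496162919*sin(x)^5 - 0.0459960998530304*sin(x)^4 + 1.07464225060769*sin(x)^2 - 1.04137699484391*sin(x) + 0.0177168830577596*sin(3*x)^2 + 0.712315525430665*sin(3*x) - 0.048390889545821*sin(5*x) + 0.0497849632380717)/(0.366120218579235*sin(x)^3 - 1.0*sin(x)^2 - 0.527322404371585*sin(x) - 0.172131147540984)^3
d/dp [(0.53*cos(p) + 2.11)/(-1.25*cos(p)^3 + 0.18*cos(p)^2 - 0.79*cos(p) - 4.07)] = (-1.325*cos(p)^3 - 7.8171*cos(p)^2 + 0.7596*cos(p) + 0.4902)*sin(p)/(1.5625*cos(p)^6 - 0.45*cos(p)^5 + 2.0074*cos(p)^4 + 9.8906*cos(p)^3 - 0.8411*cos(p)^2 + 6.4306*cos(p) + 16.5649)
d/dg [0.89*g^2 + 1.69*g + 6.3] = 1.78*g + 1.69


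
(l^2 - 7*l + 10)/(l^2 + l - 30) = (l - 2)/(l + 6)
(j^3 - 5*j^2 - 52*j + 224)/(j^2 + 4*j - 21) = (j^2 - 12*j + 32)/(j - 3)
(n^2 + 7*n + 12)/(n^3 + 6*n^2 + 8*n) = (n + 3)/(n*(n + 2))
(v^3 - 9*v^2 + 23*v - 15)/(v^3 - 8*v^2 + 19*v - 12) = (v - 5)/(v - 4)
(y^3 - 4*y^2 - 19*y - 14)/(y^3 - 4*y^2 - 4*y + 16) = (y^2 - 6*y - 7)/(y^2 - 6*y + 8)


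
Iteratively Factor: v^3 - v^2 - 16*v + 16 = (v - 4)*(v^2 + 3*v - 4) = (v - 4)*(v - 1)*(v + 4)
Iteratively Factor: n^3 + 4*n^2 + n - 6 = (n + 3)*(n^2 + n - 2) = (n - 1)*(n + 3)*(n + 2)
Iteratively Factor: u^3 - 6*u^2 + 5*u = (u)*(u^2 - 6*u + 5) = u*(u - 5)*(u - 1)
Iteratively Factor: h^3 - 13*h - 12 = (h - 4)*(h^2 + 4*h + 3) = (h - 4)*(h + 3)*(h + 1)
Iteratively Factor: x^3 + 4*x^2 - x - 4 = (x + 4)*(x^2 - 1) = (x - 1)*(x + 4)*(x + 1)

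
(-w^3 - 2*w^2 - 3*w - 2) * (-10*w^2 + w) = 10*w^5 + 19*w^4 + 28*w^3 + 17*w^2 - 2*w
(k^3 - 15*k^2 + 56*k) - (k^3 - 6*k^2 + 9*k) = -9*k^2 + 47*k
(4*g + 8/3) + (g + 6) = 5*g + 26/3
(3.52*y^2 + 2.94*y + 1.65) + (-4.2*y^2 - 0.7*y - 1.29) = -0.68*y^2 + 2.24*y + 0.36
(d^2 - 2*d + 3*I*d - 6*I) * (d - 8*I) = d^3 - 2*d^2 - 5*I*d^2 + 24*d + 10*I*d - 48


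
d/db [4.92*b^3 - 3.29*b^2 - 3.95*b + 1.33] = 14.76*b^2 - 6.58*b - 3.95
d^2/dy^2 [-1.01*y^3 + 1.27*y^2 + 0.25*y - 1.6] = 2.54 - 6.06*y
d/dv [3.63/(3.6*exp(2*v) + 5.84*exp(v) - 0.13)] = (-26.136*exp(v) - 21.1992)*exp(v)/(3.6*exp(2*v) + 5.84*exp(v) - 0.13)^2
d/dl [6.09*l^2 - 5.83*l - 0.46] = 12.18*l - 5.83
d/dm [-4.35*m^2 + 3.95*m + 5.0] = 3.95 - 8.7*m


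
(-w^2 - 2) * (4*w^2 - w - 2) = -4*w^4 + w^3 - 6*w^2 + 2*w + 4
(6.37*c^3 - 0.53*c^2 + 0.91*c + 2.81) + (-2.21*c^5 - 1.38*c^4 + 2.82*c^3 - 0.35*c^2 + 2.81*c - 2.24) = -2.21*c^5 - 1.38*c^4 + 9.19*c^3 - 0.88*c^2 + 3.72*c + 0.57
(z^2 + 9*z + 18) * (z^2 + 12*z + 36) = z^4 + 21*z^3 + 162*z^2 + 540*z + 648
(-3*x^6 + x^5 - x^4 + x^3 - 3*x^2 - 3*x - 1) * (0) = 0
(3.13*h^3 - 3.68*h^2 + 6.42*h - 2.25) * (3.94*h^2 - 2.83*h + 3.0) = 12.3322*h^5 - 23.3571*h^4 + 45.0992*h^3 - 38.0736*h^2 + 25.6275*h - 6.75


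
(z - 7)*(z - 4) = z^2 - 11*z + 28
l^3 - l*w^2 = l*(l - w)*(l + w)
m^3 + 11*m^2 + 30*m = m*(m + 5)*(m + 6)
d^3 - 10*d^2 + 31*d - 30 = (d - 5)*(d - 3)*(d - 2)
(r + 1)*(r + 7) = r^2 + 8*r + 7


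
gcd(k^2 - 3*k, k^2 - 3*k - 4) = 1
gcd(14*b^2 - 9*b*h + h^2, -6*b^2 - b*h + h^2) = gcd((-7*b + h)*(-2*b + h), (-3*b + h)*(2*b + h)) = 1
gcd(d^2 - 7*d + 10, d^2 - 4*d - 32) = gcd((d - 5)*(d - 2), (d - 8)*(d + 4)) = 1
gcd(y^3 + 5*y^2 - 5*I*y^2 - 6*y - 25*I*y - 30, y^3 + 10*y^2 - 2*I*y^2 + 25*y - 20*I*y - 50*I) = y^2 + y*(5 - 2*I) - 10*I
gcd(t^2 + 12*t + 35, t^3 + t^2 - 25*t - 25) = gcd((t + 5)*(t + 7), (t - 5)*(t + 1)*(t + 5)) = t + 5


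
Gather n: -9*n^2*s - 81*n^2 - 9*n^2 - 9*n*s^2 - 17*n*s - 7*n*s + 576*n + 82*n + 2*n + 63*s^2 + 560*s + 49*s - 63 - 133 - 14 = n^2*(-9*s - 90) + n*(-9*s^2 - 24*s + 660) + 63*s^2 + 609*s - 210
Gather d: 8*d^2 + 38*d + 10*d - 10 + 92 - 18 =8*d^2 + 48*d + 64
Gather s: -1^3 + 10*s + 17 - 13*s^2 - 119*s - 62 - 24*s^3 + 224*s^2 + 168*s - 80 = -24*s^3 + 211*s^2 + 59*s - 126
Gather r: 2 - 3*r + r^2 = r^2 - 3*r + 2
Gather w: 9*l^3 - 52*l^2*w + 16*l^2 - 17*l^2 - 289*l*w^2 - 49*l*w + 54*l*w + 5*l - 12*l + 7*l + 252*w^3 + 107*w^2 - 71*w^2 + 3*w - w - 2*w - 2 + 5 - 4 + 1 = 9*l^3 - l^2 + 252*w^3 + w^2*(36 - 289*l) + w*(-52*l^2 + 5*l)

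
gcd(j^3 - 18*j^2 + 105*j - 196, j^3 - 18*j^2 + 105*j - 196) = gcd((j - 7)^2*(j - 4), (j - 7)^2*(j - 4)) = j^3 - 18*j^2 + 105*j - 196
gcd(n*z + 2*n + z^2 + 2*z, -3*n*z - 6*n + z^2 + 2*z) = z + 2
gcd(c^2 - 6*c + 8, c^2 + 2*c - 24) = c - 4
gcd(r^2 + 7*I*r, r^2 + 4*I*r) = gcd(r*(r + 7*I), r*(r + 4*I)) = r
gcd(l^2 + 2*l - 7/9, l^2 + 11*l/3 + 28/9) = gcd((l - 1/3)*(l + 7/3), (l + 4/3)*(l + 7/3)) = l + 7/3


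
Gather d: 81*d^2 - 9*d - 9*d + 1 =81*d^2 - 18*d + 1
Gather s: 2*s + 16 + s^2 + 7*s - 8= s^2 + 9*s + 8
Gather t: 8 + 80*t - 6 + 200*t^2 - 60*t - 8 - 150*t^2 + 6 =50*t^2 + 20*t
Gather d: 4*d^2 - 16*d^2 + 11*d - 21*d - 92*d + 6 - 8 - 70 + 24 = -12*d^2 - 102*d - 48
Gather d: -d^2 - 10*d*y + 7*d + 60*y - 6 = -d^2 + d*(7 - 10*y) + 60*y - 6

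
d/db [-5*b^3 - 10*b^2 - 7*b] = -15*b^2 - 20*b - 7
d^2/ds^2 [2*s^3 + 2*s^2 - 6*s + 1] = 12*s + 4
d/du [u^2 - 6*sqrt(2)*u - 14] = 2*u - 6*sqrt(2)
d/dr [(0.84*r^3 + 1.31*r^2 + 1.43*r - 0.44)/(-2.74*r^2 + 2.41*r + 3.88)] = (-2.3016*r^4 + 4.0488*r^3 + 16.8529*r^2 + 7.7544*r + 6.6088)/(7.5076*r^4 - 13.2068*r^3 - 15.4543*r^2 + 18.7016*r + 15.0544)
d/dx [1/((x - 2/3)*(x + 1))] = 3*(-6*x - 1)/(9*x^4 + 6*x^3 - 11*x^2 - 4*x + 4)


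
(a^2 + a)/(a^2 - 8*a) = (a + 1)/(a - 8)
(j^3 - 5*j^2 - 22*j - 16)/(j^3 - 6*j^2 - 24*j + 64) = (j^2 + 3*j + 2)/(j^2 + 2*j - 8)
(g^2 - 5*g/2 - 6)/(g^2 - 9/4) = 2*(g - 4)/(2*g - 3)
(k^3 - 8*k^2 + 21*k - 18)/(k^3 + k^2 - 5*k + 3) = (k^3 - 8*k^2 + 21*k - 18)/(k^3 + k^2 - 5*k + 3)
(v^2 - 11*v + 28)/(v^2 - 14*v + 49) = (v - 4)/(v - 7)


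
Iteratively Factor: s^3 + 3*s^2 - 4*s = (s + 4)*(s^2 - s) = (s - 1)*(s + 4)*(s)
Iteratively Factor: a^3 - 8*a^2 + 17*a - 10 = (a - 2)*(a^2 - 6*a + 5) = (a - 5)*(a - 2)*(a - 1)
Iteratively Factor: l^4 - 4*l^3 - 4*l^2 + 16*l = (l - 4)*(l^3 - 4*l) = l*(l - 4)*(l^2 - 4) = l*(l - 4)*(l + 2)*(l - 2)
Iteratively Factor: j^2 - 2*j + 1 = (j - 1)*(j - 1)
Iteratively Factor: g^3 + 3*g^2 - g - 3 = (g - 1)*(g^2 + 4*g + 3) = (g - 1)*(g + 1)*(g + 3)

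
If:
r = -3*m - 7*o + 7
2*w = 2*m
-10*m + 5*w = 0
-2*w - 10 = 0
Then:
No Solution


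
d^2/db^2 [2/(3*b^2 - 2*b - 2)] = 4*(9*b^2 - 6*b - 4*(3*b - 1)^2 - 6)/(-3*b^2 + 2*b + 2)^3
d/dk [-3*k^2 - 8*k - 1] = -6*k - 8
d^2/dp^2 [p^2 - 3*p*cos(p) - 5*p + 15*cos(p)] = 3*p*cos(p) + 6*sin(p) - 15*cos(p) + 2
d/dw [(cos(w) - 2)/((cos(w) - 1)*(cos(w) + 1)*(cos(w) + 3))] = (-21*cos(w) - 3*cos(2*w) + cos(3*w) + 7)/(2*(cos(w) + 3)^2*sin(w)^3)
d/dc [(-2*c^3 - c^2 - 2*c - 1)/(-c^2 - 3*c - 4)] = (2*c^4 + 12*c^3 + 25*c^2 + 6*c + 5)/(c^4 + 6*c^3 + 17*c^2 + 24*c + 16)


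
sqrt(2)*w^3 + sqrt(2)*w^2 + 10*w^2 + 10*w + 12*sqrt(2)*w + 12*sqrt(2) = (w + 2*sqrt(2))*(w + 3*sqrt(2))*(sqrt(2)*w + sqrt(2))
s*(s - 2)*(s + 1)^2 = s^4 - 3*s^2 - 2*s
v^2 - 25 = (v - 5)*(v + 5)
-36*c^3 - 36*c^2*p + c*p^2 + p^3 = (-6*c + p)*(c + p)*(6*c + p)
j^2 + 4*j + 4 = (j + 2)^2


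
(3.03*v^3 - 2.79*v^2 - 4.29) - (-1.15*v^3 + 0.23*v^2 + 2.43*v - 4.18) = 4.18*v^3 - 3.02*v^2 - 2.43*v - 0.11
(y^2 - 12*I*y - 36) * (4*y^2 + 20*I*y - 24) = 4*y^4 - 28*I*y^3 + 72*y^2 - 432*I*y + 864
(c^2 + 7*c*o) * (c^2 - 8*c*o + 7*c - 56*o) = c^4 - c^3*o + 7*c^3 - 56*c^2*o^2 - 7*c^2*o - 392*c*o^2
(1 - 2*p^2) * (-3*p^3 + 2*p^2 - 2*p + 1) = 6*p^5 - 4*p^4 + p^3 - 2*p + 1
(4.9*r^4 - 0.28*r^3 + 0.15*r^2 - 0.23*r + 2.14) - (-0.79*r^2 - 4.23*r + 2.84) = 4.9*r^4 - 0.28*r^3 + 0.94*r^2 + 4.0*r - 0.7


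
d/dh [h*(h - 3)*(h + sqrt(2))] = h*(h - 3) + h*(h + sqrt(2)) + (h - 3)*(h + sqrt(2))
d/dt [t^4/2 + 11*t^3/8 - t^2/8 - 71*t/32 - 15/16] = 2*t^3 + 33*t^2/8 - t/4 - 71/32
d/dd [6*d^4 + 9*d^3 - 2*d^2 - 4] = d*(24*d^2 + 27*d - 4)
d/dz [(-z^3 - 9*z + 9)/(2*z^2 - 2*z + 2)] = z*(-z^3 + 2*z^2 + 6*z - 18)/(2*(z^4 - 2*z^3 + 3*z^2 - 2*z + 1))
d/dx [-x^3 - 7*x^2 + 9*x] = -3*x^2 - 14*x + 9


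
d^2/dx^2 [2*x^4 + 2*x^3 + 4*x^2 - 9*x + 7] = 24*x^2 + 12*x + 8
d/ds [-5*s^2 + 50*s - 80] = 50 - 10*s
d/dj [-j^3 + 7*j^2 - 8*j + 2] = -3*j^2 + 14*j - 8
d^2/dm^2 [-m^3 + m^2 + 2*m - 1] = 2 - 6*m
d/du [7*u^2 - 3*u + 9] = 14*u - 3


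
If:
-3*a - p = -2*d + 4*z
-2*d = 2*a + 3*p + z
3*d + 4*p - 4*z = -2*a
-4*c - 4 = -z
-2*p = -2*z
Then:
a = 0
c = -1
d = 0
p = 0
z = 0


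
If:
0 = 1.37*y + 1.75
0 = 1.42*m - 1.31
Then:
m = 0.92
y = -1.28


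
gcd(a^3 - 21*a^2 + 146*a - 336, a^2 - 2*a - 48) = a - 8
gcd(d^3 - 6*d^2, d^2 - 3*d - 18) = d - 6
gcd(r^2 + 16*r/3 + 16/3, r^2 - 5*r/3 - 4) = r + 4/3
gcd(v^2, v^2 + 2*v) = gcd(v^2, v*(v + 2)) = v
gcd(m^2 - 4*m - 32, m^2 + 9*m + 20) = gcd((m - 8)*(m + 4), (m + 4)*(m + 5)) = m + 4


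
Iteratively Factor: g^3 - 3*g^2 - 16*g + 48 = (g - 4)*(g^2 + g - 12) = (g - 4)*(g + 4)*(g - 3)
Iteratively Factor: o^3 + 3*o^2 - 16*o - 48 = (o - 4)*(o^2 + 7*o + 12) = (o - 4)*(o + 3)*(o + 4)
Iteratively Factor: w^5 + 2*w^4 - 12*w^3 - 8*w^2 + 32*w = (w)*(w^4 + 2*w^3 - 12*w^2 - 8*w + 32) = w*(w - 2)*(w^3 + 4*w^2 - 4*w - 16) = w*(w - 2)^2*(w^2 + 6*w + 8) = w*(w - 2)^2*(w + 2)*(w + 4)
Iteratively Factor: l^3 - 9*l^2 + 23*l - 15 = (l - 3)*(l^2 - 6*l + 5) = (l - 5)*(l - 3)*(l - 1)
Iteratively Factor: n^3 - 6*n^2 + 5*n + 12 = (n + 1)*(n^2 - 7*n + 12) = (n - 4)*(n + 1)*(n - 3)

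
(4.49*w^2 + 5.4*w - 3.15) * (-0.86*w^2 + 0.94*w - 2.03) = -3.8614*w^4 - 0.4234*w^3 - 1.3297*w^2 - 13.923*w + 6.3945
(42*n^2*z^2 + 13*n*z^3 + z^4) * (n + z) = 42*n^3*z^2 + 55*n^2*z^3 + 14*n*z^4 + z^5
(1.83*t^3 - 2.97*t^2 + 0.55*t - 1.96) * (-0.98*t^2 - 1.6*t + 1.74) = -1.7934*t^5 - 0.0174000000000003*t^4 + 7.3972*t^3 - 4.127*t^2 + 4.093*t - 3.4104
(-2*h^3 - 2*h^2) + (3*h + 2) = -2*h^3 - 2*h^2 + 3*h + 2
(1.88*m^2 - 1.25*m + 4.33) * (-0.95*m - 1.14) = -1.786*m^3 - 0.9557*m^2 - 2.6885*m - 4.9362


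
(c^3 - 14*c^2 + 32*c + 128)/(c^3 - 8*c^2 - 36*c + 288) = (c^2 - 6*c - 16)/(c^2 - 36)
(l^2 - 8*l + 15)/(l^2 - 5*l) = (l - 3)/l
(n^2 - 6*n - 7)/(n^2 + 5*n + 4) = (n - 7)/(n + 4)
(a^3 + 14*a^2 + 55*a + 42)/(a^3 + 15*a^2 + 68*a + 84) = (a + 1)/(a + 2)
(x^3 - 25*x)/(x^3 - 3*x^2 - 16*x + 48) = x*(x^2 - 25)/(x^3 - 3*x^2 - 16*x + 48)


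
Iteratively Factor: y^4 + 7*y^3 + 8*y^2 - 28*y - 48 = (y + 2)*(y^3 + 5*y^2 - 2*y - 24) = (y + 2)*(y + 3)*(y^2 + 2*y - 8) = (y + 2)*(y + 3)*(y + 4)*(y - 2)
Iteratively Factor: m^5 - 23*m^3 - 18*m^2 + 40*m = (m - 1)*(m^4 + m^3 - 22*m^2 - 40*m) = (m - 1)*(m + 2)*(m^3 - m^2 - 20*m) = m*(m - 1)*(m + 2)*(m^2 - m - 20) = m*(m - 1)*(m + 2)*(m + 4)*(m - 5)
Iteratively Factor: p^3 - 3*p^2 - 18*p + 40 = (p - 5)*(p^2 + 2*p - 8) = (p - 5)*(p - 2)*(p + 4)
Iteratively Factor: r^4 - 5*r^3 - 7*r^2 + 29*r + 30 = (r - 3)*(r^3 - 2*r^2 - 13*r - 10) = (r - 3)*(r + 2)*(r^2 - 4*r - 5) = (r - 3)*(r + 1)*(r + 2)*(r - 5)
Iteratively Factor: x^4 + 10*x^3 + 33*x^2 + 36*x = (x)*(x^3 + 10*x^2 + 33*x + 36) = x*(x + 4)*(x^2 + 6*x + 9) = x*(x + 3)*(x + 4)*(x + 3)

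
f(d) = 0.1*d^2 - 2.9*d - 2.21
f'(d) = 0.2*d - 2.9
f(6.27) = -16.46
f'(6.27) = -1.65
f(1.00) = -5.01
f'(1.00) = -2.70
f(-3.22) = 8.16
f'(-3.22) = -3.54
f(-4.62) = 13.32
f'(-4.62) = -3.82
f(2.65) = -9.19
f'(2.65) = -2.37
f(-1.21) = 1.45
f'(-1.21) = -3.14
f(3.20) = -10.47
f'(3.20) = -2.26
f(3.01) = -10.03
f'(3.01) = -2.30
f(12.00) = -22.61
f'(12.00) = -0.50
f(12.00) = -22.61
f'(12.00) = -0.50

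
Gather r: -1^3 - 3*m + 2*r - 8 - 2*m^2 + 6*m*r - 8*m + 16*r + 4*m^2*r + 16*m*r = -2*m^2 - 11*m + r*(4*m^2 + 22*m + 18) - 9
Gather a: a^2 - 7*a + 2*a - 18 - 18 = a^2 - 5*a - 36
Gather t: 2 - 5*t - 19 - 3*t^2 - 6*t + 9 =-3*t^2 - 11*t - 8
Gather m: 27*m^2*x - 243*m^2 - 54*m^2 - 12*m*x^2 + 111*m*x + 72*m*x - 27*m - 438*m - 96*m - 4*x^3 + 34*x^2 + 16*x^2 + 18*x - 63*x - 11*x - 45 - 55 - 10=m^2*(27*x - 297) + m*(-12*x^2 + 183*x - 561) - 4*x^3 + 50*x^2 - 56*x - 110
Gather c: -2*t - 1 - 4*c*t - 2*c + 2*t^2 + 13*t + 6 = c*(-4*t - 2) + 2*t^2 + 11*t + 5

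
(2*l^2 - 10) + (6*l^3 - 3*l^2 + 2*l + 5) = 6*l^3 - l^2 + 2*l - 5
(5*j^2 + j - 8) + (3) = 5*j^2 + j - 5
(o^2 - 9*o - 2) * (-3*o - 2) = -3*o^3 + 25*o^2 + 24*o + 4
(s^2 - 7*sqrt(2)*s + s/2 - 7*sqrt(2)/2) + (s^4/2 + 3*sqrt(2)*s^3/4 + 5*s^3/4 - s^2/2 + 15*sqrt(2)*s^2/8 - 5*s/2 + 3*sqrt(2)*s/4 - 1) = s^4/2 + 3*sqrt(2)*s^3/4 + 5*s^3/4 + s^2/2 + 15*sqrt(2)*s^2/8 - 25*sqrt(2)*s/4 - 2*s - 7*sqrt(2)/2 - 1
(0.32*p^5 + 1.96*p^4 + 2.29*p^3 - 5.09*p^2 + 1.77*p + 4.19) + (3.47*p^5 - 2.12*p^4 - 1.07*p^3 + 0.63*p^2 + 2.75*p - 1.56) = 3.79*p^5 - 0.16*p^4 + 1.22*p^3 - 4.46*p^2 + 4.52*p + 2.63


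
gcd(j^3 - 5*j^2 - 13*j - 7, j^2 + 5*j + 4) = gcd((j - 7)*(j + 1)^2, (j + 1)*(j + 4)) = j + 1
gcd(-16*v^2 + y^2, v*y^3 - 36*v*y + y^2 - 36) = 1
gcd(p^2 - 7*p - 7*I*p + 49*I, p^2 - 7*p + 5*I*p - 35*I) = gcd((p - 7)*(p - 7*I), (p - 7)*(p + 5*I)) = p - 7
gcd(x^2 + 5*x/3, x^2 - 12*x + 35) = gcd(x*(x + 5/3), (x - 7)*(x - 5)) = 1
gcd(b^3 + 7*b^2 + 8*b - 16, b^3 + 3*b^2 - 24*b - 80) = b^2 + 8*b + 16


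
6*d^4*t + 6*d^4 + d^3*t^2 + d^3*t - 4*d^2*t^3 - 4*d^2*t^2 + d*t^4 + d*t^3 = (-3*d + t)*(-2*d + t)*(d + t)*(d*t + d)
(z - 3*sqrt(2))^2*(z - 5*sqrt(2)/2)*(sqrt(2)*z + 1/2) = sqrt(2)*z^4 - 33*z^3/2 + 175*sqrt(2)*z^2/4 - 66*z - 45*sqrt(2)/2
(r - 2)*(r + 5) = r^2 + 3*r - 10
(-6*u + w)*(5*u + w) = -30*u^2 - u*w + w^2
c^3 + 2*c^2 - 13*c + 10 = (c - 2)*(c - 1)*(c + 5)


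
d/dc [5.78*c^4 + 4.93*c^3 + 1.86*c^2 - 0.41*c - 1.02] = 23.12*c^3 + 14.79*c^2 + 3.72*c - 0.41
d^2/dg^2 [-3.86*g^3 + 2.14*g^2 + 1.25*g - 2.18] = 4.28 - 23.16*g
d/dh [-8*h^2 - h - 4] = -16*h - 1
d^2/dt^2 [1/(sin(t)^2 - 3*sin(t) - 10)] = (-4*sin(t)^4 + 9*sin(t)^3 - 43*sin(t)^2 + 12*sin(t) + 38)/((sin(t) - 5)^3*(sin(t) + 2)^3)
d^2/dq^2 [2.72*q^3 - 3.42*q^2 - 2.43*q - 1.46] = 16.32*q - 6.84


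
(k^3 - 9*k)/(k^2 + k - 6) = k*(k - 3)/(k - 2)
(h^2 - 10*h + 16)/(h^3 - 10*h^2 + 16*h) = 1/h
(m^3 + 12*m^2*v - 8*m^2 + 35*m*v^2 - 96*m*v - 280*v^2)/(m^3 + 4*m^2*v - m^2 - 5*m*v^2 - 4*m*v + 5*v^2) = (-m^2 - 7*m*v + 8*m + 56*v)/(-m^2 + m*v + m - v)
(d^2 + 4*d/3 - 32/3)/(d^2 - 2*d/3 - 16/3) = (d + 4)/(d + 2)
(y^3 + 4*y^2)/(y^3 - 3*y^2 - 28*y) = y/(y - 7)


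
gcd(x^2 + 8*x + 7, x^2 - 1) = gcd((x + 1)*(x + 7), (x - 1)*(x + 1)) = x + 1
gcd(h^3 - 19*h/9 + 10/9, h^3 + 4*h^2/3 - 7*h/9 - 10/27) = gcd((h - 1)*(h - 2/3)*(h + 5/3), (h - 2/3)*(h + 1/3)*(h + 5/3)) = h^2 + h - 10/9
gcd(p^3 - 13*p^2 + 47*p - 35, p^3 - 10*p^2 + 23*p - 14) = p^2 - 8*p + 7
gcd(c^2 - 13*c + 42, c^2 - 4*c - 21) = c - 7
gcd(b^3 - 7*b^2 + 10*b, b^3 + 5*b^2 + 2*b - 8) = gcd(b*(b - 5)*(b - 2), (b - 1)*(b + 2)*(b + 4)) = 1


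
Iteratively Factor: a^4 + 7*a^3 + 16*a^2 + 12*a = (a + 3)*(a^3 + 4*a^2 + 4*a) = a*(a + 3)*(a^2 + 4*a + 4) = a*(a + 2)*(a + 3)*(a + 2)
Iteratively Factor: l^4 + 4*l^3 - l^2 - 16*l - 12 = (l + 2)*(l^3 + 2*l^2 - 5*l - 6) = (l - 2)*(l + 2)*(l^2 + 4*l + 3) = (l - 2)*(l + 2)*(l + 3)*(l + 1)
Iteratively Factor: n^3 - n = (n - 1)*(n^2 + n) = (n - 1)*(n + 1)*(n)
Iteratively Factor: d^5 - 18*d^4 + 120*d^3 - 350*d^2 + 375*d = (d)*(d^4 - 18*d^3 + 120*d^2 - 350*d + 375) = d*(d - 5)*(d^3 - 13*d^2 + 55*d - 75) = d*(d - 5)^2*(d^2 - 8*d + 15) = d*(d - 5)^2*(d - 3)*(d - 5)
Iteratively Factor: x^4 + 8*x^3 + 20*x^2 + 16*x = (x + 2)*(x^3 + 6*x^2 + 8*x) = (x + 2)*(x + 4)*(x^2 + 2*x) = (x + 2)^2*(x + 4)*(x)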